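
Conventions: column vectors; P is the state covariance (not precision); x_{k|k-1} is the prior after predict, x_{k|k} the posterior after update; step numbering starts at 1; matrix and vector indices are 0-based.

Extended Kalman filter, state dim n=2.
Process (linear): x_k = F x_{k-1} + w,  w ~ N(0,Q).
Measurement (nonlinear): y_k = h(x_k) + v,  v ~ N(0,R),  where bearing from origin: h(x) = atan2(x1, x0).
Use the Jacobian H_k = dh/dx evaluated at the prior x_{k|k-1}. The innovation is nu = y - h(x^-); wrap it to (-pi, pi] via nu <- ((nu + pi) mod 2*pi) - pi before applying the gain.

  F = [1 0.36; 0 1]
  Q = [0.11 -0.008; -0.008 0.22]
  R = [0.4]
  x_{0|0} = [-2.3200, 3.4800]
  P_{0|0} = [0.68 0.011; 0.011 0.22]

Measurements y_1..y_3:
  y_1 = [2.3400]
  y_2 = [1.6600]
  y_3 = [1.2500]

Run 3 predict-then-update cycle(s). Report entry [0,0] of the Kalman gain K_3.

K[0,0] = -0.5439

step 1: x^-=[-1.0672, 3.4800]  P^-=[0.8264 0.0822; 0.0822 0.4400]  H_jac=[-0.2627 -0.0805]  S=[0.4633]  K=[-0.4828; -0.1231]  nu=[0.4716]  x^+=[-1.2949, 3.4219]  P^+=[0.7184 0.0547; 0.0547 0.4330]
step 2: x^-=[-0.0630, 3.4219]  P^-=[0.9239 0.2025; 0.2025 0.6530]  H_jac=[-0.2921 -0.0054]  S=[0.4795]  K=[-0.5652; -0.1307]  nu=[0.0708]  x^+=[-0.1030, 3.4127]  P^+=[0.7708 0.1671; 0.1671 0.6448]
step 3: x^-=[1.1256, 3.4127]  P^-=[1.0847 0.3912; 0.3912 0.8648]  H_jac=[-0.2643 0.0872]  S=[0.4643]  K=[-0.5439; -0.0603]  nu=[-0.0022]  x^+=[1.1268, 3.4128]  P^+=[0.9473 0.3760; 0.3760 0.8631]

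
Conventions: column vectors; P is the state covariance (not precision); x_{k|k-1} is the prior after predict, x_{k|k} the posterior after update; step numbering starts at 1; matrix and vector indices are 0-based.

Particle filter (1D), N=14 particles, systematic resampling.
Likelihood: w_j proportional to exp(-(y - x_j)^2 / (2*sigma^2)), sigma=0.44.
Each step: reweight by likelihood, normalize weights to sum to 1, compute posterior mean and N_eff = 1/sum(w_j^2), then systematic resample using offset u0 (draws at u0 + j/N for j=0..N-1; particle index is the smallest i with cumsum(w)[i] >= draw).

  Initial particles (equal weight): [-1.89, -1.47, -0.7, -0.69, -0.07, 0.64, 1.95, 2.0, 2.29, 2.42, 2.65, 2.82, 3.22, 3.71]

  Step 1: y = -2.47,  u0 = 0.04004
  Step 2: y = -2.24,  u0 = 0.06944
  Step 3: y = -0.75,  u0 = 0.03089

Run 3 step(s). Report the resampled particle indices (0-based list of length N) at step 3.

step 1: w=[0.8463, 0.1525, 0.0006, 0.0006, 0.0000, 0.0000, 0.0000, 0.0000, 0.0000, 0.0000, 0.0000, 0.0000, 0.0000, 0.0000]  mean=-1.8245  Neff=1.3522  idx=[0, 0, 0, 0, 0, 0, 0, 0, 0, 0, 0, 0, 1, 1]
step 2: w=[0.0794, 0.0794, 0.0794, 0.0794, 0.0794, 0.0794, 0.0794, 0.0794, 0.0794, 0.0794, 0.0794, 0.0794, 0.0236, 0.0236]  mean=-1.8702  Neff=13.0252  idx=[0, 1, 2, 3, 4, 5, 6, 7, 8, 8, 9, 10, 11, 13]
step 3: w=[0.0487, 0.0487, 0.0487, 0.0487, 0.0487, 0.0487, 0.0487, 0.0487, 0.0487, 0.0487, 0.0487, 0.0487, 0.0487, 0.3665]  mean=-1.7361  Neff=6.0542  idx=[0, 2, 3, 5, 6, 7, 9, 10, 12, 13, 13, 13, 13, 13]

resampled_idx = [0, 2, 3, 5, 6, 7, 9, 10, 12, 13, 13, 13, 13, 13]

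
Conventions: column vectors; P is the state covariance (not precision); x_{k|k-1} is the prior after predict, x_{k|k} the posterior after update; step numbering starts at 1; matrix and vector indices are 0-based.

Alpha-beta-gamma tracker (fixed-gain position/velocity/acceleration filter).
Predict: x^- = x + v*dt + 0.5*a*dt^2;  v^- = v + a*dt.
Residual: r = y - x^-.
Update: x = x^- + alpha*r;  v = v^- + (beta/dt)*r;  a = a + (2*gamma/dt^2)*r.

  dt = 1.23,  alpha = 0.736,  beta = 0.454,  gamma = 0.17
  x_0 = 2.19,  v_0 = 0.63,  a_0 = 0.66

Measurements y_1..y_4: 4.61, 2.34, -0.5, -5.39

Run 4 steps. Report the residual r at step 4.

resid = -3.9216

step 1: x_pred=3.4642  r=1.1458  x^+=4.3075  v^+=1.8647  a^+=0.9175
step 2: x_pred=7.2952  r=-4.9552  x^+=3.6482  v^+=1.1643  a^+=-0.1961
step 3: x_pred=4.9319  r=-5.4319  x^+=0.9340  v^+=-1.0818  a^+=-1.4168
step 4: x_pred=-1.4684  r=-3.9216  x^+=-4.3547  v^+=-4.2720  a^+=-2.2981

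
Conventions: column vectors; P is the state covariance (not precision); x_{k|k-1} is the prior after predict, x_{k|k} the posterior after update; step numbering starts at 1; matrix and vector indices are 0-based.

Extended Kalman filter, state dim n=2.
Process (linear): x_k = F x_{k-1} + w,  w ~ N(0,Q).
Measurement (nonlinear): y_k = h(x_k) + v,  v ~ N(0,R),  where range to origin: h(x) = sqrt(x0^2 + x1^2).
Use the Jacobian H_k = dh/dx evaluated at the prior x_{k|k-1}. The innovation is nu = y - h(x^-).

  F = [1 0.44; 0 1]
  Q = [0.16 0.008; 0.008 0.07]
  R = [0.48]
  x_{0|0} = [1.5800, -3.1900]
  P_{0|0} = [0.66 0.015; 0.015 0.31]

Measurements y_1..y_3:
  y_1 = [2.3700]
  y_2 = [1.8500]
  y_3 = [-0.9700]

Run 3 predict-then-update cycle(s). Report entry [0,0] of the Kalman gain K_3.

K[0,0] = -0.5971

step 1: x^-=[0.1764, -3.1900]  P^-=[0.8932 0.1594; 0.1594 0.3800]  H_jac=[0.0552 -0.9985]  S=[0.8440]  K=[-0.1301; -0.4391]  nu=[-0.8249]  x^+=[0.2838, -2.8278]  P^+=[0.8789 0.1112; 0.1112 0.2173]
step 2: x^-=[-0.9605, -2.8278]  P^-=[1.1788 0.2148; 0.2148 0.2873]  H_jac=[-0.3216 -0.9469]  S=[0.9903]  K=[-0.5882; -0.3444]  nu=[-1.1364]  x^+=[-0.2920, -2.4364]  P^+=[0.8362 0.0141; 0.0141 0.1698]
step 3: x^-=[-1.3640, -2.4364]  P^-=[1.0415 0.0969; 0.0969 0.2398]  H_jac=[-0.4885 -0.8726]  S=[0.9937]  K=[-0.5971; -0.2582]  nu=[-3.7622]  x^+=[0.8823, -1.4651]  P^+=[0.6873 -0.0563; -0.0563 0.1736]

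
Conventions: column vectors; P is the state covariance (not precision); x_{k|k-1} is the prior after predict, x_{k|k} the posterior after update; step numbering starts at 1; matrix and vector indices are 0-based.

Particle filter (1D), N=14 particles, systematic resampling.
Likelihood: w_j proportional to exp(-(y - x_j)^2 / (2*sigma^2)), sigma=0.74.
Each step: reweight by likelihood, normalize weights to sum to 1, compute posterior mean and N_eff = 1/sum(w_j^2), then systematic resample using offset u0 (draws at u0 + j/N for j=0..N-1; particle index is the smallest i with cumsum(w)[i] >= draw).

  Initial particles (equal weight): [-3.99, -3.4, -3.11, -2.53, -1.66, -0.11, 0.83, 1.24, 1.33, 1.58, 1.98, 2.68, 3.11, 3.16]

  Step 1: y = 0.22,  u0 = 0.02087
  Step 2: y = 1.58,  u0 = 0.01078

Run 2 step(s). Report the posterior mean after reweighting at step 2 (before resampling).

post_mean = 1.1100

step 1: w=[0.0000, 0.0000, 0.0000, 0.0004, 0.0152, 0.3458, 0.2719, 0.1477, 0.1240, 0.0706, 0.0226, 0.0015, 0.0002, 0.0001]  mean=0.6709  Neff=4.2293  idx=[5, 5, 5, 5, 5, 6, 6, 6, 6, 7, 7, 8, 8, 9]
step 2: w=[0.0099, 0.0099, 0.0099, 0.0099, 0.0099, 0.0803, 0.0803, 0.0803, 0.0803, 0.1208, 0.1208, 0.1268, 0.1268, 0.1342]  mean=1.1100  Neff=9.4682  idx=[1, 5, 6, 7, 8, 8, 9, 10, 10, 11, 11, 12, 13, 13]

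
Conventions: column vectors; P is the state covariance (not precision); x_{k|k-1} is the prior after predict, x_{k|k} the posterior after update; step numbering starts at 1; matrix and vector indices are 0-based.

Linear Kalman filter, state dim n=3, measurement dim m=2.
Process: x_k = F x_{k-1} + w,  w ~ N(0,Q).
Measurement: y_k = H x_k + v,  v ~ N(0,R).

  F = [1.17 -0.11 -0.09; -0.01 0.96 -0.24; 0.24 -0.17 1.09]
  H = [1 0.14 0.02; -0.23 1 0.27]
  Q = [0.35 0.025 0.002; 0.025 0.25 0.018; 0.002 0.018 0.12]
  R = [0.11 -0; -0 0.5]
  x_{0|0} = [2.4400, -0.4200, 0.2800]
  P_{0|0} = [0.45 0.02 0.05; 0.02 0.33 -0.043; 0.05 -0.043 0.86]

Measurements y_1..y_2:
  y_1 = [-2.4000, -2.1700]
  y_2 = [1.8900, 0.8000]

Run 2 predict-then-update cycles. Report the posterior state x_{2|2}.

x_post = [1.1835, 0.0602, -0.5440]

step 1: x^-=[2.8758, -0.4948, 0.9622]  P^-=[0.9604 0.0145 0.1128; 0.0145 0.6234 -0.3074; 0.1128 -0.3074 1.2177]  S=[1.0900 -0.1008; -0.1008 1.0762]  K=[0.8776 -0.0812; 0.1351 0.5116; 0.0867 0.0038]  nu=[-5.2258, -1.2736]  x^+=[-1.6066, -1.8523, 0.5041]  P^+=[0.0995 -0.0258 0.0298; -0.0258 0.3357 -0.3178; 0.0298 -0.3178 1.2095]
step 2: x^-=[-1.7214, -1.8831, 0.4787]  P^-=[0.4942 -0.0038 -0.0060; -0.0038 0.7761 -0.7070; -0.0060 -0.7070 1.7080]  S=[0.6148 -0.0419; -0.0419 1.0475]  K=[0.7972 -0.0818; 0.1862 0.5670; -0.1314 -0.2386]  nu=[3.8654, 2.1579]  x^+=[1.1835, 0.0602, -0.5440]  P^+=[0.0910 -0.0282 0.0305; -0.0282 0.4269 -0.5552; 0.0305 -0.5552 1.6404]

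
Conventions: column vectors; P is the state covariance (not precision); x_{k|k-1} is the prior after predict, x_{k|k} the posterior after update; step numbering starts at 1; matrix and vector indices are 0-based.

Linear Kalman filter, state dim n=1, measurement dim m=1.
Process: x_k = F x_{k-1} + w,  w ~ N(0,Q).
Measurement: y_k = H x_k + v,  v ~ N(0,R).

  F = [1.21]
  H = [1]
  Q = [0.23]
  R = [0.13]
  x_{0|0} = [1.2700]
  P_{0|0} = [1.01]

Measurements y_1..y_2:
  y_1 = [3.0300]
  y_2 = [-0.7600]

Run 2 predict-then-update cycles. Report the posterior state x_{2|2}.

x_post = [0.2809]

step 1: x^-=[1.5367]  P^-=[1.7087]  S=[1.8387]  K=[0.9293]  nu=[1.4933]  x^+=[2.9244]  P^+=[0.1208]
step 2: x^-=[3.5386]  P^-=[0.4069]  S=[0.5369]  K=[0.7579]  nu=[-4.2986]  x^+=[0.2809]  P^+=[0.0985]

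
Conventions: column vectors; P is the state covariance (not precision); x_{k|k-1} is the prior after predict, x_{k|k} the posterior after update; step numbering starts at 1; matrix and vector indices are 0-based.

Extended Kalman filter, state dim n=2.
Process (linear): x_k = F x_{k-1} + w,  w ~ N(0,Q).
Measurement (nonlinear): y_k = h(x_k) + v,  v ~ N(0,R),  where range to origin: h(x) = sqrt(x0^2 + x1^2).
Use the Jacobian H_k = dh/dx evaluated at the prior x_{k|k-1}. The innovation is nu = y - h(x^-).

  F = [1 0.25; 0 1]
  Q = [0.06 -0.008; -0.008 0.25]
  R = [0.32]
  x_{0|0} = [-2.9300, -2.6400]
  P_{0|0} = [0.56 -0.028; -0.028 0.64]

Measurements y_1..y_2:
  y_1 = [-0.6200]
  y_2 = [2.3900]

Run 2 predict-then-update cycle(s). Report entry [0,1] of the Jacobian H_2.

step 1: x^-=[-3.5900, -2.6400]  P^-=[0.6460 0.1240; 0.1240 0.8900]  H_jac=[-0.8056 -0.5924]  S=[1.1700]  K=[-0.5076; -0.5360]  nu=[-5.0762]  x^+=[-1.0133, 0.0810]  P^+=[0.3445 -0.1943; -0.1943 0.5538]
step 2: x^-=[-0.9931, 0.0810]  P^-=[0.3420 -0.0639; -0.0639 0.8038]  H_jac=[-0.9967 0.0813]  S=[0.6754]  K=[-0.5124; 0.1911]  nu=[1.3936]  x^+=[-1.7071, 0.3473]  P^+=[0.1647 0.0022; 0.0022 0.7792]

H_jac[0,1] = 0.0813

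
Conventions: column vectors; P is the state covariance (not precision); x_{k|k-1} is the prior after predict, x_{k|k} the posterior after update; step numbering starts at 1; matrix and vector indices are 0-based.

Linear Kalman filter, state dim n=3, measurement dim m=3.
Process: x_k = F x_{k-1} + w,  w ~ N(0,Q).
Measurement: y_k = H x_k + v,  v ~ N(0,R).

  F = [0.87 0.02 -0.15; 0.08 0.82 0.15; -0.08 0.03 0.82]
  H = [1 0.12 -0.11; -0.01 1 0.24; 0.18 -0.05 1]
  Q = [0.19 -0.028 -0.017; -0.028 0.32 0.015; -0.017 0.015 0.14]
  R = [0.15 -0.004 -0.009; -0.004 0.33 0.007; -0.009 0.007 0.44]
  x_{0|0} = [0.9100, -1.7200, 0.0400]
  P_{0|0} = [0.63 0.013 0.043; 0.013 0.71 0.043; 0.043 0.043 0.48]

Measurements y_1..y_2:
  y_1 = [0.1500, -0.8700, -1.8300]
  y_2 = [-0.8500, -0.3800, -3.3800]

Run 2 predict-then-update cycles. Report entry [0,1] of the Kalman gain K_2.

step 1: x^-=[0.7513, -1.3316, -0.0916]  P^-=[0.6669 0.0259 -0.0874; 0.0259 0.8256 0.1181; -0.0874 0.1181 0.4638]  S=[0.8567 0.0714 -0.0166; 0.0714 1.2389 0.1943; -0.0166 0.1943 0.8838]  K=[0.7993 -0.0573 0.0630; 0.0718 0.6941 -0.0591; -0.1460 0.1204 0.4712]  nu=[-0.4516, 0.4911, -1.9402]  x^+=[0.2400, -0.9085, -0.8807]  P^+=[0.1216 -0.0198 -0.0028; -0.0198 0.2298 -0.0067; -0.0028 -0.0067 0.2096]
step 2: x^-=[0.3227, -0.8579, -0.7686]  P^-=[0.2869 -0.0342 -0.0537; -0.0342 0.4757 0.0422; -0.0537 0.0422 0.2821]  S=[0.4497 -0.0077 -0.0376; -0.0077 0.8432 0.0841; -0.0376 0.0841 0.7096]  K=[0.6445 -0.0573 0.0405; 0.0465 0.5819 -0.0492; -0.1452 0.0935 0.3621]  nu=[-1.1543, 0.6656, -2.7124]  x^+=[-0.5692, -0.3907, -1.5209]  P^+=[0.0980 -0.0186 -0.0070; -0.0186 0.1925 -0.0050; -0.0070 -0.0050 0.1623]

K[0,1] = -0.0573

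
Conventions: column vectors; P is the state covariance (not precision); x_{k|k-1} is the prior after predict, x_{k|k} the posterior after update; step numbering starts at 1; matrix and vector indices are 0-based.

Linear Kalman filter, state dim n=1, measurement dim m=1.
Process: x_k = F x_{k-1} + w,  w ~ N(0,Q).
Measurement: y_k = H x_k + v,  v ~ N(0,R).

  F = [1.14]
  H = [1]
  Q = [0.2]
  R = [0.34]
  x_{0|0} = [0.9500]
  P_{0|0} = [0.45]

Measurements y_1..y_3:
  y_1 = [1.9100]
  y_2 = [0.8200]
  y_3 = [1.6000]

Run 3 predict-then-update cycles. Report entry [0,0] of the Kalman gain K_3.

K[0,0] = 0.5775

step 1: x^-=[1.0830]  P^-=[0.7848]  S=[1.1248]  K=[0.6977]  nu=[0.8270]  x^+=[1.6600]  P^+=[0.2372]
step 2: x^-=[1.8924]  P^-=[0.5083]  S=[0.8483]  K=[0.5992]  nu=[-1.0724]  x^+=[1.2498]  P^+=[0.2037]
step 3: x^-=[1.4248]  P^-=[0.4648]  S=[0.8048]  K=[0.5775]  nu=[0.1752]  x^+=[1.5260]  P^+=[0.1964]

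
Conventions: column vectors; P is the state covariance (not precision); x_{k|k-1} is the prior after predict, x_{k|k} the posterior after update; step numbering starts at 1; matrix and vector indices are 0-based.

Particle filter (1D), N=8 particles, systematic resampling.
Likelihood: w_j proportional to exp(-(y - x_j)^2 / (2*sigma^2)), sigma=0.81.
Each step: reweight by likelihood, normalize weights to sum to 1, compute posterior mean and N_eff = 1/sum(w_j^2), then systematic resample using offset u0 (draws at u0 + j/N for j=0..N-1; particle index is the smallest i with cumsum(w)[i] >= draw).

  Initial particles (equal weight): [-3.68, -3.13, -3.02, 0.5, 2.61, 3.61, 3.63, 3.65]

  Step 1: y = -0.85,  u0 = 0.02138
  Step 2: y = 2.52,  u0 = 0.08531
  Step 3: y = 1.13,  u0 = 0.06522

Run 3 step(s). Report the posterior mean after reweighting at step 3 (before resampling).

post_mean = 0.5000

step 1: w=[0.0075, 0.0638, 0.0926, 0.8357, 0.0004, 0.0000, 0.0000, 0.0000]  mean=-0.0882  Neff=1.4062  idx=[1, 2, 3, 3, 3, 3, 3, 3]
step 2: w=[0.0000, 0.0000, 0.1667, 0.1667, 0.1667, 0.1667, 0.1667, 0.1667]  mean=0.5000  Neff=6.0000  idx=[2, 3, 4, 4, 5, 6, 7, 7]
step 3: w=[0.1250, 0.1250, 0.1250, 0.1250, 0.1250, 0.1250, 0.1250, 0.1250]  mean=0.5000  Neff=8.0000  idx=[0, 1, 2, 3, 4, 5, 6, 7]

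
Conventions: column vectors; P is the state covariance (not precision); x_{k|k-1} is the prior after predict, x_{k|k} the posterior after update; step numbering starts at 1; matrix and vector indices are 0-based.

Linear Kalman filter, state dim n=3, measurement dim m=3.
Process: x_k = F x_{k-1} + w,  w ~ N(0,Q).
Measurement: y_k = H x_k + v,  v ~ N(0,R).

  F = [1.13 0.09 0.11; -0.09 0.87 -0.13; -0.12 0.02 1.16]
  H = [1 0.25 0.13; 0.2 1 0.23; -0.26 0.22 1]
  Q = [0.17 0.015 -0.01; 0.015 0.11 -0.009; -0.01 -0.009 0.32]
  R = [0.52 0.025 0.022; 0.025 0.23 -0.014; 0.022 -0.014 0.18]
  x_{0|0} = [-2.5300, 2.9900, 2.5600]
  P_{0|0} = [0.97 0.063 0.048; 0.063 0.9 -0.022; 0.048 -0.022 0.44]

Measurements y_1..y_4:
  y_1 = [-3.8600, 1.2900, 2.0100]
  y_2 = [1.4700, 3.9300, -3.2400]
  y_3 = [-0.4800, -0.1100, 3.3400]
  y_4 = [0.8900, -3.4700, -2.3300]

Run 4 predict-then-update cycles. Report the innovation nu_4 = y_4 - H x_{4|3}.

innov = [1.5911, -4.8367, -4.4120]

step 1: x^-=[-2.3082, 2.4962, 3.3330]  P^-=[1.4455 0.0326 -0.0231; 0.0326 0.8027 -0.0823; -0.0231 -0.0823 0.9117]  S=[2.0360 0.5549 -0.2314; 0.5549 1.1118 0.2004; -0.2314 0.2004 1.2003]  K=[0.6998 -0.0312 -0.1863; -0.1129 0.7817 -0.0808; 0.1582 -0.1125 0.7987]  nu=[-2.6091, -1.5111, -2.4723]  x^+=[-3.6265, 1.8092, 1.1156]  P^+=[0.3672 -0.0826 0.0959; -0.0826 0.2170 -0.0972; 0.0959 -0.0972 0.1951]
step 2: x^-=[-3.8124, 1.7554, 1.7654]  P^-=[0.6481 -0.1119 0.0787; -0.1119 0.3177 -0.1282; 0.0787 -0.1282 0.5571]  S=[1.1536 0.1293 -0.0337; 0.1293 0.5066 0.0508; -0.0337 0.0508 0.7118]  K=[0.5489 -0.0563 -0.1308; -0.1080 0.5609 -0.0863; 0.1329 -0.0759 0.7261]  nu=[4.6140, 2.5311, -6.3828]  x^+=[-0.5869, 3.2274, -2.4477]  P^+=[0.2891 -0.0738 0.0807; -0.0738 0.1607 -0.0803; 0.0807 -0.0803 0.1733]
step 3: x^-=[-0.6420, 3.1789, -2.7044]  P^-=[0.5460 -0.0956 0.0685; -0.0956 0.2685 -0.1094; 0.0685 -0.1094 0.5316]  S=[1.0547 0.1139 -0.0152; 0.1139 0.4662 0.0543; -0.0152 0.0543 0.6887]  K=[0.5068 -0.0466 -0.1224; -0.0971 0.5140 -0.0796; 0.1210 -0.0561 0.7182]  nu=[-0.2812, -2.5385, 5.1781]  x^+=[-1.2998, 1.4893, 1.1230]  P^+=[0.2667 -0.0666 0.0738; -0.0666 0.1471 -0.0734; 0.0738 -0.0734 0.1680]
step 4: x^-=[-1.2112, 1.2666, 1.4884]  P^-=[0.5172 -0.0857 0.0627; -0.0857 0.2551 -0.1022; 0.0627 -0.1022 0.5264]  S=[1.0288 0.1148 -0.0112; 0.1148 0.4581 0.0562; -0.0112 0.0562 0.6859]  K=[0.4928 -0.0385 -0.1209; -0.0909 0.5004 -0.0772; 0.1158 -0.0485 0.7167]  nu=[1.5911, -4.8367, -4.4120]  x^+=[0.2927, -0.9577, -1.2551]  P^+=[0.2591 -0.0630 0.0708; -0.0630 0.1427 -0.0707; 0.0708 -0.0707 0.1662]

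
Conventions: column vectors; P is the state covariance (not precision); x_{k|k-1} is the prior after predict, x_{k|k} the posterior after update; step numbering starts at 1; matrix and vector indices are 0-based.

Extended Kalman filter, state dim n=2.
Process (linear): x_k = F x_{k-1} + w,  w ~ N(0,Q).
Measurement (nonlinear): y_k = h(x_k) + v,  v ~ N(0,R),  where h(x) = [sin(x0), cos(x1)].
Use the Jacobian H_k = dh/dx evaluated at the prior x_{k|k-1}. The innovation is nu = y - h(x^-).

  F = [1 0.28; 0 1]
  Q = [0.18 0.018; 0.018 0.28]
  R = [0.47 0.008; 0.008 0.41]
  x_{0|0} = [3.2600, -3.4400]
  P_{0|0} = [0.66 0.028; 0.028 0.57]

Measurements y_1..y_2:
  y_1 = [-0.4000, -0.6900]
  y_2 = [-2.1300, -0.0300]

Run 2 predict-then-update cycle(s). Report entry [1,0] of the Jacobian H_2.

step 1: x^-=[2.2968, -3.4400]  P^-=[0.9004 0.2056; 0.2056 0.8500]  H_jac=[-0.6639 0.0000; 0.0000 -0.2940]  S=[0.8668 0.0481; 0.0481 0.4835]  K=[-0.6864 -0.0567; -0.1295 -0.5040]  nu=[-1.1478, 0.2658]  x^+=[3.0696, -3.4253]  P^+=[0.4866 0.0977; 0.0977 0.7064]
step 2: x^-=[2.1105, -3.4253]  P^-=[0.7768 0.3135; 0.3135 0.9864]  H_jac=[-0.5139 0.0000; 0.0000 -0.2800]  S=[0.6751 0.0531; 0.0531 0.4873]  K=[-0.5821 -0.1167; -0.1958 -0.5453]  nu=[-2.9878, 0.9300]  x^+=[3.7412, -3.3476]  P^+=[0.5342 0.1875; 0.1875 0.8042]

H_jac[1,0] = 0.0000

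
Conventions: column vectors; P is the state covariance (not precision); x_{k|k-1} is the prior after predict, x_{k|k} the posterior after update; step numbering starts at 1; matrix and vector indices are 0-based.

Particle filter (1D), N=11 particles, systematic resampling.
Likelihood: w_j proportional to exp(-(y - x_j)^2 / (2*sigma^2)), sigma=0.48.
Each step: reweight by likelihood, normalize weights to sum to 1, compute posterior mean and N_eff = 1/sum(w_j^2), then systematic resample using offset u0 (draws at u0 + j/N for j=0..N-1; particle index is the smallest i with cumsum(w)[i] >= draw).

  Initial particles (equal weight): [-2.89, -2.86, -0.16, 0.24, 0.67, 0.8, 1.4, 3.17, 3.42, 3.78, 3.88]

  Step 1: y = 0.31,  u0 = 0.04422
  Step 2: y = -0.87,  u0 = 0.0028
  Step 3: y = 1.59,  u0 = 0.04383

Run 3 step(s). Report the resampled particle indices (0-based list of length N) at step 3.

resampled_idx = [2, 7, 8, 8, 8, 9, 9, 9, 10, 10, 10]

step 1: w=[0.0000, 0.0000, 0.2041, 0.3262, 0.2489, 0.1958, 0.0250, 0.0000, 0.0000, 0.0000, 0.0000]  mean=0.4040  Neff=4.0166  idx=[2, 2, 3, 3, 3, 3, 4, 4, 4, 5, 5]
step 2: w=[0.3460, 0.3460, 0.0713, 0.0713, 0.0713, 0.0713, 0.0060, 0.0060, 0.0060, 0.0024, 0.0024]  mean=-0.0263  Neff=3.8481  idx=[0, 0, 0, 0, 1, 1, 1, 1, 2, 3, 5]
step 3: w=[0.0191, 0.0191, 0.0191, 0.0191, 0.0191, 0.0191, 0.0191, 0.0191, 0.2823, 0.2823, 0.2823]  mean=0.1787  Neff=4.1325  idx=[2, 7, 8, 8, 8, 9, 9, 9, 10, 10, 10]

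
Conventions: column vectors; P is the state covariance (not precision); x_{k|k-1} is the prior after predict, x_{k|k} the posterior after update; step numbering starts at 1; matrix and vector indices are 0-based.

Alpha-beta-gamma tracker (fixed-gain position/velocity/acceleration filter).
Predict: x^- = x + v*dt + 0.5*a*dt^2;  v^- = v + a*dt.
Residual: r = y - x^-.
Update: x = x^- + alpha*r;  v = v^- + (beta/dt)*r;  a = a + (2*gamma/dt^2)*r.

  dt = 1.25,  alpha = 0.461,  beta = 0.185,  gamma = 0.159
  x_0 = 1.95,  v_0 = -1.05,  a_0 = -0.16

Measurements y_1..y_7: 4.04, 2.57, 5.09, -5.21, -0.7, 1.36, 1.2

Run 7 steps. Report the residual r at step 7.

step 1: x_pred=0.5125  r=3.5275  x^+=2.1387  v^+=-0.7279  a^+=0.5579
step 2: x_pred=1.6646  r=0.9054  x^+=2.0820  v^+=0.1035  a^+=0.7422
step 3: x_pred=2.7912  r=2.2988  x^+=3.8509  v^+=1.3714  a^+=1.2100
step 4: x_pred=6.5105  r=-11.7205  x^+=1.1074  v^+=1.1493  a^+=-1.1753
step 5: x_pred=1.6258  r=-2.3258  x^+=0.5536  v^+=-0.6641  a^+=-1.6487
step 6: x_pred=-1.5645  r=2.9245  x^+=-0.2163  v^+=-2.2921  a^+=-1.0535
step 7: x_pred=-3.9044  r=5.1044  x^+=-1.5513  v^+=-2.8535  a^+=-0.0146

resid = 5.1044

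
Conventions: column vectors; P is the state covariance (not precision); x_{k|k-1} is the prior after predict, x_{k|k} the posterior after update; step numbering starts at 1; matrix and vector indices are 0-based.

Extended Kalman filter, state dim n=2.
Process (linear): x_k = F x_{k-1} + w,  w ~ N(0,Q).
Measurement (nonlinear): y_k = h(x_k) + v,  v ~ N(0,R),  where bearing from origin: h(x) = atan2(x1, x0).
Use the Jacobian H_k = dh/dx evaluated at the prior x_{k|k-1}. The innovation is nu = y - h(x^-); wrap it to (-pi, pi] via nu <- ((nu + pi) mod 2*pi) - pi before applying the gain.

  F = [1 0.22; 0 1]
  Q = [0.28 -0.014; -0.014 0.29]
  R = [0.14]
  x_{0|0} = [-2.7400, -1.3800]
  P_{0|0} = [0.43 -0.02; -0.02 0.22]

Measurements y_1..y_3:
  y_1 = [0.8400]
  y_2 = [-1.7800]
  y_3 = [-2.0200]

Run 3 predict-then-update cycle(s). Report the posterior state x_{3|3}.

step 1: x^-=[-3.0436, -1.3800]  P^-=[0.7118 0.0144; 0.0144 0.5100]  H_jac=[0.1236 -0.2725]  S=[0.1878]  K=[0.4475; -0.7307]  nu=[-2.7273]  x^+=[-4.2642, 0.6128]  P^+=[0.6742 0.0758; 0.0758 0.4097]
step 2: x^-=[-4.1293, 0.6128]  P^-=[1.0074 0.1519; 0.1519 0.6997]  H_jac=[-0.0352 -0.2370]  S=[0.1831]  K=[-0.3902; -0.9349]  nu=[1.5089]  x^+=[-4.7181, -0.7978]  P^+=[0.9796 0.0852; 0.0852 0.5397]
step 3: x^-=[-4.8936, -0.7978]  P^-=[1.3231 0.1899; 0.1899 0.8297]  H_jac=[0.0325 -0.1991]  S=[0.1718]  K=[0.0299; -0.9254]  nu=[0.9600]  x^+=[-4.8649, -1.6862]  P^+=[1.3230 0.1947; 0.1947 0.6826]

x_post = [-4.8649, -1.6862]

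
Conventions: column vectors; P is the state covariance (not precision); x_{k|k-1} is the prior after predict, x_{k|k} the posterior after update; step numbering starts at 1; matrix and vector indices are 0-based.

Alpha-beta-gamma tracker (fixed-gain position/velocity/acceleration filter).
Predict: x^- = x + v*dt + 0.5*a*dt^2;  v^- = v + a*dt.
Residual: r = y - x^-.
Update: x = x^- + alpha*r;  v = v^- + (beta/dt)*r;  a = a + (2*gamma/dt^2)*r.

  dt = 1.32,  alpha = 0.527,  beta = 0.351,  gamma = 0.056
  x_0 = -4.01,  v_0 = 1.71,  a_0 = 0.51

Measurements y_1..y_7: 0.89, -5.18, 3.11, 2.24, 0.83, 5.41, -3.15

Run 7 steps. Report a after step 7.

a_post = -0.6454

step 1: x_pred=-1.3085  r=2.1985  x^+=-0.1499  v^+=2.9678  a^+=0.6513
step 2: x_pred=4.3350  r=-9.5150  x^+=-0.6794  v^+=1.2974  a^+=0.0397
step 3: x_pred=1.0678  r=2.0422  x^+=2.1440  v^+=1.8929  a^+=0.1710
step 4: x_pred=4.7915  r=-2.5515  x^+=3.4469  v^+=1.4401  a^+=0.0070
step 5: x_pred=5.3538  r=-4.5238  x^+=2.9698  v^+=0.2463  a^+=-0.2838
step 6: x_pred=3.0476  r=2.3624  x^+=4.2926  v^+=0.4998  a^+=-0.1320
step 7: x_pred=4.8374  r=-7.9874  x^+=0.6280  v^+=-1.7983  a^+=-0.6454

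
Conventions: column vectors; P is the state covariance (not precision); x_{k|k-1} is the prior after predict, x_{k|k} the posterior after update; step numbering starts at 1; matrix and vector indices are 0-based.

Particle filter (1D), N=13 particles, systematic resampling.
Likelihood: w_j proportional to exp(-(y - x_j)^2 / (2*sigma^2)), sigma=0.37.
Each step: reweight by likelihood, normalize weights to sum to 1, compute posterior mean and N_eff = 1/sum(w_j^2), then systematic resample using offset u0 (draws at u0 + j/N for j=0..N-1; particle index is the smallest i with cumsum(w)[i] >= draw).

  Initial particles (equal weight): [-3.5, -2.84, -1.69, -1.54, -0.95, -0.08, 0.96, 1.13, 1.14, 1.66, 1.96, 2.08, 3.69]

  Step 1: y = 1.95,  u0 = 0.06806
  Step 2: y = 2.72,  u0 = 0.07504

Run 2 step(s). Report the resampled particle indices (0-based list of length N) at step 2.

resampled_idx = [4, 5, 6, 7, 8, 9, 9, 10, 10, 11, 11, 12, 12]

step 1: w=[0.0000, 0.0000, 0.0000, 0.0000, 0.0000, 0.0000, 0.0097, 0.0298, 0.0316, 0.2554, 0.3471, 0.3264, 0.0000]  mean=1.8622  Neff=3.3987  idx=[8, 9, 9, 9, 10, 10, 10, 10, 11, 11, 11, 11, 11]
step 2: w=[0.0001, 0.0100, 0.0100, 0.0100, 0.0733, 0.0733, 0.0733, 0.0733, 0.1354, 0.1354, 0.1354, 0.1354, 0.1354]  mean=2.0322  Neff=8.8177  idx=[4, 5, 6, 7, 8, 9, 9, 10, 10, 11, 11, 12, 12]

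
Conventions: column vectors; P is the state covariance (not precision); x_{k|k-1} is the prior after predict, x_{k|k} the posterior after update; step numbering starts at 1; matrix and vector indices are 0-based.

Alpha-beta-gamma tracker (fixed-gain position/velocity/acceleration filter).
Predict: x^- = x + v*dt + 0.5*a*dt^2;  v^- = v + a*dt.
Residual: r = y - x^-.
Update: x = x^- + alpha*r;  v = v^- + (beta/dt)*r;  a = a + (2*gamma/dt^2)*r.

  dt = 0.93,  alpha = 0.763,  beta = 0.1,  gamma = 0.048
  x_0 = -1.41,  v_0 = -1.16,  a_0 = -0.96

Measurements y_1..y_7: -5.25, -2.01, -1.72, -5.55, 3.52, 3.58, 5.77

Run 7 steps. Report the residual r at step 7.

step 1: x_pred=-2.9040  r=-2.3460  x^+=-4.6940  v^+=-2.3051  a^+=-1.2204
step 2: x_pred=-7.3655  r=5.3555  x^+=-3.2792  v^+=-2.8642  a^+=-0.6260
step 3: x_pred=-6.2136  r=4.4936  x^+=-2.7850  v^+=-2.9631  a^+=-0.1272
step 4: x_pred=-5.5957  r=0.0457  x^+=-5.5608  v^+=-3.0765  a^+=-0.1221
step 5: x_pred=-8.4748  r=11.9948  x^+=0.6772  v^+=-1.9003  a^+=1.2092
step 6: x_pred=-0.5671  r=4.1471  x^+=2.5971  v^+=-0.3298  a^+=1.6696
step 7: x_pred=3.0124  r=2.7576  x^+=5.1165  v^+=1.5194  a^+=1.9756

resid = 2.7576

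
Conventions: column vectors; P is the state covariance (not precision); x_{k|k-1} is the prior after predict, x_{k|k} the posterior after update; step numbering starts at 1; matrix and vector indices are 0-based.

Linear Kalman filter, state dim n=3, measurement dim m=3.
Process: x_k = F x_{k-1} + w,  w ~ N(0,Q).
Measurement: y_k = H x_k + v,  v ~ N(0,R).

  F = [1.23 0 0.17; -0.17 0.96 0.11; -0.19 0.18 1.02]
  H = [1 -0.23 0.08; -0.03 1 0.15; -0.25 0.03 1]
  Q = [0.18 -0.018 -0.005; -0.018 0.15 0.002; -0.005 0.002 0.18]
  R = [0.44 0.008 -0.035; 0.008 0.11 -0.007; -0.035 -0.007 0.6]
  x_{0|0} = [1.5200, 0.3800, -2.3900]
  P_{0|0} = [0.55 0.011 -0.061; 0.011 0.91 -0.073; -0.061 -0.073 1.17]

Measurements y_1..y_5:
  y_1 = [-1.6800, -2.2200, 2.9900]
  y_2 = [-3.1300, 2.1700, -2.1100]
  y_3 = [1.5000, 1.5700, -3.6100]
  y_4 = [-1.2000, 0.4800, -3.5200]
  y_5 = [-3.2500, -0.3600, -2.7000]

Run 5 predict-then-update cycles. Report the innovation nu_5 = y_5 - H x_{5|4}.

step 1: x^-=[1.4633, -0.1565, -2.6582]  P^-=[1.0204 -0.1165 -0.0050; -0.1165 1.0020 0.2449; -0.0050 0.2449 1.4427]  S=[1.5664 -0.3427 -0.2524; -0.3427 1.2259 0.5227; -0.2524 0.5227 2.1263]  K=[0.6788 0.0979 -0.0674; -0.0300 0.8739 -0.0754; 0.1728 0.1396 0.6687]  nu=[-2.9666, -1.6209, 6.0187]  x^+=[-1.1150, -1.9379, 0.6278]  P^+=[0.3065 0.0242 0.0110; 0.0242 0.1043 -0.0474; 0.0110 -0.0474 0.3984]
step 2: x^-=[-1.2648, -1.6017, 0.5034]  P^-=[0.6598 -0.0526 0.0098; -0.0526 0.2414 0.0200; 0.0098 0.0200 0.5856]  S=[1.1414 -0.1109 -0.1543; -0.1109 0.3743 0.1257; -0.1543 0.1257 1.2242]  K=[0.5821 0.0014 -0.0548; -0.0345 0.6602 -0.0391; 0.1260 0.1649 0.4758]  nu=[-2.2739, 3.6583, -2.8815]  x^+=[-2.4255, 1.0047, -0.5508]  P^+=[0.2597 0.0113 0.0113; 0.0113 0.0769 -0.0264; 0.0113 -0.0264 0.2836]
step 3: x^-=[-3.0770, 1.3163, 0.0799]  P^-=[0.5859 -0.0568 -0.0010; -0.0568 0.2221 0.0245; -0.0010 0.0245 0.4720]  S=[1.0657 -0.1112 -0.1568; -0.1112 0.3541 0.1138; -0.1568 0.1138 1.1117]  K=[0.5519 -0.0196 -0.0543; -0.0369 0.6406 -0.0300; 0.1090 0.1674 0.4237]  nu=[4.8734, 0.1494, -4.4986]  x^+=[-0.1458, 1.3668, -1.2701]  P^+=[0.2458 0.0086 0.0094; 0.0086 0.0738 -0.0212; 0.0094 -0.0212 0.2522]
step 4: x^-=[-0.3953, 1.1972, -1.0218]  P^-=[0.5631 -0.0570 -0.0060; -0.0570 0.2206 0.0261; -0.0060 0.0261 0.4417]  S=[1.0419 -0.1114 -0.1587; -0.1114 0.3523 0.1110; -0.1587 0.1110 1.0825]  K=[0.5416 -0.0236 -0.0553; -0.0373 0.6389 -0.0276; 0.1024 0.1665 0.4081]  nu=[-0.4476, -0.5758, -2.6330]  x^+=[-0.4786, 0.9187, -2.2379]  P^+=[0.2413 0.0081 0.0081; 0.0081 0.0734 -0.0199; 0.0081 -0.0199 0.2427]
step 5: x^-=[-0.9691, 0.7171, -2.0263]  P^-=[0.5555 -0.0567 -0.0082; -0.0567 0.2204 0.0265; -0.0082 0.0265 0.4326]  S=[1.0337 -0.1112 -0.1598; -0.1112 0.3521 0.1101; -0.1598 0.1101 1.0741]  K=[0.5381 -0.0243 -0.0560; -0.0372 0.6388 -0.0270; 0.0998 0.1658 0.4033]  nu=[-1.9538, -0.8022, -0.9375]  x^+=[-1.9485, 0.3027, -2.7325]  P^+=[0.2398 0.0081 0.0075; 0.0081 0.0733 -0.0195; 0.0075 -0.0195 0.2398]

innov = [-1.9538, -0.8022, -0.9375]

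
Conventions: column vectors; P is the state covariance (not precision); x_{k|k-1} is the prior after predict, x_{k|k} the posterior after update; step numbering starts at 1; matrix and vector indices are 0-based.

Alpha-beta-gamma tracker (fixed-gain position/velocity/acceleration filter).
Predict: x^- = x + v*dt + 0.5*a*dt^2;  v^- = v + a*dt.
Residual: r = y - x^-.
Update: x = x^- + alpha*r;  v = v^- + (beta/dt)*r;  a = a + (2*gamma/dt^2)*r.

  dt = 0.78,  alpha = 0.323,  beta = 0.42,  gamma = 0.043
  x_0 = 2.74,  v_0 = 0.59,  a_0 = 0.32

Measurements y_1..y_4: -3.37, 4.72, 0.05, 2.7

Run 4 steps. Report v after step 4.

step 1: x_pred=3.2975  r=-6.6675  x^+=1.1439  v^+=-2.7506  a^+=-0.6225
step 2: x_pred=-1.1909  r=5.9109  x^+=0.7183  v^+=-0.0534  a^+=0.2130
step 3: x_pred=0.7415  r=-0.6915  x^+=0.5181  v^+=-0.2595  a^+=0.1153
step 4: x_pred=0.3508  r=2.3492  x^+=1.1096  v^+=1.0954  a^+=0.4474

v_post = 1.0954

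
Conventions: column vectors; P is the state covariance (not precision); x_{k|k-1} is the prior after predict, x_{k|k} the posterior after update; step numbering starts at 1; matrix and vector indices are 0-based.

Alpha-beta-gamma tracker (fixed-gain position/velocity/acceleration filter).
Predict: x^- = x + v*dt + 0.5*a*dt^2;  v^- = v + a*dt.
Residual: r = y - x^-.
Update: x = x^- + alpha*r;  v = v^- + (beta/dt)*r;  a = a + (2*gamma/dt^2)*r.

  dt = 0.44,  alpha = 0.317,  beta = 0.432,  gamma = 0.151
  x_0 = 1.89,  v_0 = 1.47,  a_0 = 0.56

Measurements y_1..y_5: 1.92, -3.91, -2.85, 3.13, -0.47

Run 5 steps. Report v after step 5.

step 1: x_pred=2.5910  r=-0.6710  x^+=2.3783  v^+=1.0576  a^+=-0.4867
step 2: x_pred=2.7965  r=-6.7065  x^+=0.6706  v^+=-5.7412  a^+=-10.9483
step 3: x_pred=-2.9153  r=0.0653  x^+=-2.8946  v^+=-10.4943  a^+=-10.8464
step 4: x_pred=-8.5620  r=11.6920  x^+=-4.8557  v^+=-3.7872  a^+=7.3922
step 5: x_pred=-5.8065  r=5.3365  x^+=-4.1148  v^+=4.7048  a^+=15.7167

v_post = 4.7048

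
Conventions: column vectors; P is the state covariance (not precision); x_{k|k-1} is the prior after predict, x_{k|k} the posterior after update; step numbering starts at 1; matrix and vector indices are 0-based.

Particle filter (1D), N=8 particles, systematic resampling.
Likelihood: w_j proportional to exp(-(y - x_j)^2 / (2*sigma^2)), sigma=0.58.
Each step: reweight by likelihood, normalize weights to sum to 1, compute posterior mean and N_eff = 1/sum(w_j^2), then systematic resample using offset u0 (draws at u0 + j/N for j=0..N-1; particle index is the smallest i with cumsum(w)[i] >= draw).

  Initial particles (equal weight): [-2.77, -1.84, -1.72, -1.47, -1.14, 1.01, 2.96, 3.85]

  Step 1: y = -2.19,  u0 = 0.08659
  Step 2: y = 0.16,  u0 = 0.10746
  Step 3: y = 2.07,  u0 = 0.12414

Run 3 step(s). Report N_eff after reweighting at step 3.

N_eff = 6.0767

step 1: w=[0.2153, 0.2959, 0.2556, 0.1643, 0.0689, 0.0000, 0.0000, 0.0000]  mean=-1.9005  Neff=4.3296  idx=[0, 0, 1, 1, 2, 2, 3, 4]
step 2: w=[0.0000, 0.0000, 0.0226, 0.0226, 0.0451, 0.0451, 0.1660, 0.6987]  mean=-1.2787  Neff=1.9200  idx=[5, 6, 7, 7, 7, 7, 7, 7]
step 3: w=[0.0004, 0.0060, 0.1656, 0.1656, 0.1656, 0.1656, 0.1656, 0.1656]  mean=-1.1422  Neff=6.0767  idx=[2, 3, 4, 4, 5, 6, 7, 7]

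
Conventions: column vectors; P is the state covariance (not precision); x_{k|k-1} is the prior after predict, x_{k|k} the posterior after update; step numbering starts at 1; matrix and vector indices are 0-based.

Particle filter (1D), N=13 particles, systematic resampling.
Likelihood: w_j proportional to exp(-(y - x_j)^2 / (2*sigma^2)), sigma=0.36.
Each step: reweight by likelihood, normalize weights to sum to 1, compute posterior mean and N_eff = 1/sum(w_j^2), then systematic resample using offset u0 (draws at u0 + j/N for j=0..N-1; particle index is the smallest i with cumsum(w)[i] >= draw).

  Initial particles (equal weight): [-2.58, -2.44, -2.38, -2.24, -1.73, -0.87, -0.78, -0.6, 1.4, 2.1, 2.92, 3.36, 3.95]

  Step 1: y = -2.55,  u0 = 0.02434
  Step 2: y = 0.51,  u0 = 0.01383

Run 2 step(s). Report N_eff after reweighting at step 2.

step 1: w=[0.2760, 0.2643, 0.2478, 0.1912, 0.0207, 0.0000, 0.0000, 0.0000, 0.0000, 0.0000, 0.0000, 0.0000, 0.0000]  mean=-2.4108  Neff=4.0912  idx=[0, 0, 0, 0, 1, 1, 1, 2, 2, 2, 3, 3, 3]
step 2: w=[0.0001, 0.0001, 0.0001, 0.0001, 0.0039, 0.0039, 0.0039, 0.0149, 0.0149, 0.0149, 0.3143, 0.3143, 0.3143]  mean=-2.2488  Neff=3.3656  idx=[7, 10, 10, 10, 10, 11, 11, 11, 11, 12, 12, 12, 12]

N_eff = 3.3656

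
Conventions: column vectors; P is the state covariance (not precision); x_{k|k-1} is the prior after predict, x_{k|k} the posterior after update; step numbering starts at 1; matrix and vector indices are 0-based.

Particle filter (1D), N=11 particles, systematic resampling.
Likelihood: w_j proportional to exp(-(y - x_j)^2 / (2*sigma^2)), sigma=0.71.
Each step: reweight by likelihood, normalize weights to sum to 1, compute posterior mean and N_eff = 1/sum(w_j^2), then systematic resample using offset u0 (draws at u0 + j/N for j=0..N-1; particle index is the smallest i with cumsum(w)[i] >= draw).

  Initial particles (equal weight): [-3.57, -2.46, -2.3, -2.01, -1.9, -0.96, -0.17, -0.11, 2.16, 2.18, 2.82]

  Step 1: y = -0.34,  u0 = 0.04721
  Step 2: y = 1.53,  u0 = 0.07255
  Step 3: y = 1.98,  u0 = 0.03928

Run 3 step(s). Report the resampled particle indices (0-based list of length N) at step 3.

resampled_idx = [0, 1, 2, 3, 5, 5, 6, 7, 8, 9, 10]

step 1: w=[0.0000, 0.0041, 0.0079, 0.0225, 0.0320, 0.2445, 0.3478, 0.3397, 0.0007, 0.0007, 0.0000]  mean=-0.4627  Neff=3.3586  idx=[4, 5, 5, 6, 6, 6, 6, 7, 7, 7, 7]
step 2: w=[0.0000, 0.0042, 0.0042, 0.1117, 0.1117, 0.1117, 0.1117, 0.1362, 0.1362, 0.1362, 0.1362]  mean=-0.1440  Neff=8.0547  idx=[3, 4, 5, 6, 6, 7, 8, 8, 9, 10, 10]
step 3: w=[0.0786, 0.0786, 0.0786, 0.0786, 0.0786, 0.1012, 0.1012, 0.1012, 0.1012, 0.1012, 0.1012]  mean=-0.1336  Neff=10.8346  idx=[0, 1, 2, 3, 5, 5, 6, 7, 8, 9, 10]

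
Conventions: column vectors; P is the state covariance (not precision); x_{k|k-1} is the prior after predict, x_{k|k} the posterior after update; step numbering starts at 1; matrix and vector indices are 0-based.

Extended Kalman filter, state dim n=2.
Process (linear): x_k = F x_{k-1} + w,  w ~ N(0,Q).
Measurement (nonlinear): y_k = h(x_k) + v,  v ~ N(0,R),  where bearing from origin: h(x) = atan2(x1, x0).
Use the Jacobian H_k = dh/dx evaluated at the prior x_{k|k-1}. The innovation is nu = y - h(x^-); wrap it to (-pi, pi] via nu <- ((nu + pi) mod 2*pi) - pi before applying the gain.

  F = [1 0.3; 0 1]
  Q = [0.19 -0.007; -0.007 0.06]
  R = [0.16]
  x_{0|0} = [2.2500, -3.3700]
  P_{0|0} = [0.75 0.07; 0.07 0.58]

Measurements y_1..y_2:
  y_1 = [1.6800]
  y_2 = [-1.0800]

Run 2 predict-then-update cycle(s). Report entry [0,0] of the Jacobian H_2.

step 1: x^-=[1.2390, -3.3700]  P^-=[1.0342 0.2370; 0.2370 0.6400]  H_jac=[0.2614 0.0961]  S=[0.2485]  K=[1.1796; 0.4968]  nu=[2.8985]  x^+=[4.6581, -1.9299]  P^+=[0.6884 0.0914; 0.0914 0.5787]
step 2: x^-=[4.0791, -1.9299]  P^-=[0.9853 0.2580; 0.2580 0.6387]  H_jac=[0.0948 0.2003]  S=[0.2043]  K=[0.7101; 0.7460]  nu=[-0.6381]  x^+=[3.6260, -2.4059]  P^+=[0.8823 0.1498; 0.1498 0.5250]

H_jac[0,0] = 0.0948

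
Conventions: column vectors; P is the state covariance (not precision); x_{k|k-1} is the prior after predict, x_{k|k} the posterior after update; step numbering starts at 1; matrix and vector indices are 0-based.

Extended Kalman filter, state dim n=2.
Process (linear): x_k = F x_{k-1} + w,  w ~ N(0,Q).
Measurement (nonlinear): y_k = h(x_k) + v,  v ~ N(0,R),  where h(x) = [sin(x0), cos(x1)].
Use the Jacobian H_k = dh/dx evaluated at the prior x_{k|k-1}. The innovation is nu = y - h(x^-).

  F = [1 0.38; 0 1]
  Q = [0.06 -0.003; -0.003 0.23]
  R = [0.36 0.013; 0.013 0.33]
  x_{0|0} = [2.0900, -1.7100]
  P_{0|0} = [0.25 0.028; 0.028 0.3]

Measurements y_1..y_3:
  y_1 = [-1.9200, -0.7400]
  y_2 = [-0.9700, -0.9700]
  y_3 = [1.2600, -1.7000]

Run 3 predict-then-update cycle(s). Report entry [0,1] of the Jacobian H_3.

step 1: x^-=[1.4402, -1.7100]  P^-=[0.3746 0.1390; 0.1390 0.5300]  H_jac=[0.1302 0.0000; 0.0000 0.9903]  S=[0.3664 0.0309; 0.0309 0.8498]  K=[0.1199 0.1576; -0.0027 0.6177]  nu=[-2.9115, -0.6012]  x^+=[0.9965, -2.0734]  P^+=[0.3471 0.0541; 0.0541 0.2058]
step 2: x^-=[0.2086, -2.0734]  P^-=[0.4779 0.1293; 0.1293 0.4358]  H_jac=[0.9783 0.0000; 0.0000 0.8763]  S=[0.8174 0.1239; 0.1239 0.6647]  K=[0.5620 0.0658; 0.0697 0.5616]  nu=[-1.1771, -0.4883]  x^+=[-0.4851, -2.4296]  P^+=[0.2077 0.0331; 0.0331 0.2125]
step 3: x^-=[-1.4083, -2.4296]  P^-=[0.3235 0.1109; 0.1109 0.4425]  H_jac=[0.1618 0.0000; 0.0000 0.6533]  S=[0.3685 0.0247; 0.0247 0.5189]  K=[0.1331 0.1332; 0.0113 0.5566]  nu=[2.2468, -0.9429]  x^+=[-1.2349, -2.9290]  P^+=[0.3069 0.0699; 0.0699 0.2814]

H_jac[0,1] = 0.0000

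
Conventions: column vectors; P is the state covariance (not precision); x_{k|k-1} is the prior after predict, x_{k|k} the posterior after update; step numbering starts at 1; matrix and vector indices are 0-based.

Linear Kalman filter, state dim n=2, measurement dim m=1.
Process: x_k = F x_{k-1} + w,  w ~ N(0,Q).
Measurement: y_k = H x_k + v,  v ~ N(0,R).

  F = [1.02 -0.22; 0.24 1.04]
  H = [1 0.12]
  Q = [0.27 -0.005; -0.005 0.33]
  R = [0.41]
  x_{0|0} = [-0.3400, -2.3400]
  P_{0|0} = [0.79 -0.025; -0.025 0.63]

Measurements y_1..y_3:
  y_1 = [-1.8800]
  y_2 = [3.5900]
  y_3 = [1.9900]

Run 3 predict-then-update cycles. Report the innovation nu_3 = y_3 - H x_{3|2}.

step 1: x^-=[0.1680, -2.5152]  P^-=[1.1336 0.0190; 0.0190 1.0444]  S=[1.5632]  K=[0.7266; 0.0924]  nu=[-1.7462]  x^+=[-1.1008, -2.6765]  P^+=[0.3082 -0.0859; -0.0859 1.0311]
step 2: x^-=[-0.5340, -3.0477]  P^-=[0.6791 -0.2520; -0.2520 1.4201]  S=[1.0491]  K=[0.6185; -0.0778]  nu=[4.4898]  x^+=[2.2430, -3.3969]  P^+=[0.2778 -0.2015; -0.2015 1.4138]
step 3: x^-=[3.0351, -2.9945]  P^-=[0.7179 -0.4636; -0.4636 1.7745]  S=[1.0422]  K=[0.6355; -0.2405]  nu=[-0.6858]  x^+=[2.5994, -2.8295]  P^+=[0.2971 -0.3043; -0.3043 1.7142]

innov = [-0.6858]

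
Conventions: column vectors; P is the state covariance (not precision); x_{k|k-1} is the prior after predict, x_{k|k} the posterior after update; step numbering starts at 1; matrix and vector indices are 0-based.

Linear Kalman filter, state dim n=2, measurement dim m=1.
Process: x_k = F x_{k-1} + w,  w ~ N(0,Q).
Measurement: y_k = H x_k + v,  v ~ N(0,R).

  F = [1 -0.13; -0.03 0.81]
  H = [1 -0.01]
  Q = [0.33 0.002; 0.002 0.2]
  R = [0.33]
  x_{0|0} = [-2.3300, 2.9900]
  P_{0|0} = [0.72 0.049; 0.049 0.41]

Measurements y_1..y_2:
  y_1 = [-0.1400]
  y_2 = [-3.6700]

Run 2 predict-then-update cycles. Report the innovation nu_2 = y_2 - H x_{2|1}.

step 1: x^-=[-2.7187, 2.4918]  P^-=[1.0442 -0.0229; -0.0229 0.4673]  S=[1.3747]  K=[0.7597; -0.0201]  nu=[2.6036]  x^+=[-0.7406, 2.4396]  P^+=[0.2507 -0.0019; -0.0019 0.4667]
step 2: x^-=[-1.0578, 1.9983]  P^-=[0.5891 -0.0563; -0.0563 0.5065]  S=[0.9203]  K=[0.6407; -0.0666]  nu=[-2.5923]  x^+=[-2.7187, 2.1710]  P^+=[0.2113 -0.0170; -0.0170 0.5024]

innov = [-2.5923]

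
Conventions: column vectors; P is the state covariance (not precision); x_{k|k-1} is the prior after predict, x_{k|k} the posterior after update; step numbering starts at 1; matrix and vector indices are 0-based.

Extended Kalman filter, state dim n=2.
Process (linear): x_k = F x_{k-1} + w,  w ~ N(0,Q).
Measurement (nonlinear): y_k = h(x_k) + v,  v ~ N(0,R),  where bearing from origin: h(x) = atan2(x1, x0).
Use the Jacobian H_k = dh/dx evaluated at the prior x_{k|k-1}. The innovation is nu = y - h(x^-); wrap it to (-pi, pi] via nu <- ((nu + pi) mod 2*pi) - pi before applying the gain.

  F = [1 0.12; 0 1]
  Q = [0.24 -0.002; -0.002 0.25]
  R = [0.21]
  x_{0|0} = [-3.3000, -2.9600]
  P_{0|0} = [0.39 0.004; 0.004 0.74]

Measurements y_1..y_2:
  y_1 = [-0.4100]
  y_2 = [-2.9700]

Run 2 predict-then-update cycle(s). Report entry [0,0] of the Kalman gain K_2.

K[0,0] = 0.4133

step 1: x^-=[-3.6552, -2.9600]  P^-=[0.6416 0.0908; 0.0908 0.9900]  H_jac=[0.1338 -0.1652]  S=[0.2445]  K=[0.2898; -0.6193]  nu=[2.0509]  x^+=[-3.0609, -4.2302]  P^+=[0.6211 0.1347; 0.1347 0.8962]
step 2: x^-=[-3.5685, -4.2302]  P^-=[0.9063 0.2402; 0.2402 1.1462]  H_jac=[0.1381 -0.1165]  S=[0.2351]  K=[0.4133; -0.4269]  nu=[-0.6984]  x^+=[-3.8572, -3.9320]  P^+=[0.8661 0.2817; 0.2817 1.1034]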